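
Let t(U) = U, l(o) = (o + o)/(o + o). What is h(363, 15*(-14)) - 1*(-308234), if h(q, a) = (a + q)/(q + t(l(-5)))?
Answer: 112197329/364 ≈ 3.0823e+5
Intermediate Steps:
l(o) = 1 (l(o) = (2*o)/((2*o)) = (2*o)*(1/(2*o)) = 1)
h(q, a) = (a + q)/(1 + q) (h(q, a) = (a + q)/(q + 1) = (a + q)/(1 + q))
h(363, 15*(-14)) - 1*(-308234) = (15*(-14) + 363)/(1 + 363) - 1*(-308234) = (-210 + 363)/364 + 308234 = (1/364)*153 + 308234 = 153/364 + 308234 = 112197329/364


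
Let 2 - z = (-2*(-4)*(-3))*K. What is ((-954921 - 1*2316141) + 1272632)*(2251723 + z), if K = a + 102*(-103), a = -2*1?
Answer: -3995926733190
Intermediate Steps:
a = -2
K = -10508 (K = -2 + 102*(-103) = -2 - 10506 = -10508)
z = -252190 (z = 2 - -2*(-4)*(-3)*(-10508) = 2 - 8*(-3)*(-10508) = 2 - (-24)*(-10508) = 2 - 1*252192 = 2 - 252192 = -252190)
((-954921 - 1*2316141) + 1272632)*(2251723 + z) = ((-954921 - 1*2316141) + 1272632)*(2251723 - 252190) = ((-954921 - 2316141) + 1272632)*1999533 = (-3271062 + 1272632)*1999533 = -1998430*1999533 = -3995926733190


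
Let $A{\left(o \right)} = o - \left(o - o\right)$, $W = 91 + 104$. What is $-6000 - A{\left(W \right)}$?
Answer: $-6195$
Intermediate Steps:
$W = 195$
$A{\left(o \right)} = o$ ($A{\left(o \right)} = o - 0 = o + 0 = o$)
$-6000 - A{\left(W \right)} = -6000 - 195 = -6195$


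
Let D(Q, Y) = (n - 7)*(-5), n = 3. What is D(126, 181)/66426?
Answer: 10/33213 ≈ 0.00030109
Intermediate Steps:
D(Q, Y) = 20 (D(Q, Y) = (3 - 7)*(-5) = -4*(-5) = 20)
D(126, 181)/66426 = 20/66426 = 20*(1/66426) = 10/33213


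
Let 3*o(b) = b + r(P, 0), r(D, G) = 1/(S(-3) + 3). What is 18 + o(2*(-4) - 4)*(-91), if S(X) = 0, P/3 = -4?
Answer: 3347/9 ≈ 371.89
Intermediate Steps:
P = -12 (P = 3*(-4) = -12)
r(D, G) = ⅓ (r(D, G) = 1/(0 + 3) = 1/3 = ⅓)
o(b) = ⅑ + b/3 (o(b) = (b + ⅓)/3 = (⅓ + b)/3 = ⅑ + b/3)
18 + o(2*(-4) - 4)*(-91) = 18 + (⅑ + (2*(-4) - 4)/3)*(-91) = 18 + (⅑ + (-8 - 4)/3)*(-91) = 18 + (⅑ + (⅓)*(-12))*(-91) = 18 + (⅑ - 4)*(-91) = 18 - 35/9*(-91) = 18 + 3185/9 = 3347/9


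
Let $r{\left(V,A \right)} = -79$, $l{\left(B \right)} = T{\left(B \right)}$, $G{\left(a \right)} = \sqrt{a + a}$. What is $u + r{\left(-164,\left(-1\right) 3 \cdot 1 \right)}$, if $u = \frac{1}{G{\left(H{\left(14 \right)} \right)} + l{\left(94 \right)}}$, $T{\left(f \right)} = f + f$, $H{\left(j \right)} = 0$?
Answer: $- \frac{14851}{188} \approx -78.995$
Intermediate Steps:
$T{\left(f \right)} = 2 f$
$G{\left(a \right)} = \sqrt{2} \sqrt{a}$ ($G{\left(a \right)} = \sqrt{2 a} = \sqrt{2} \sqrt{a}$)
$l{\left(B \right)} = 2 B$
$u = \frac{1}{188}$ ($u = \frac{1}{\sqrt{2} \sqrt{0} + 2 \cdot 94} = \frac{1}{\sqrt{2} \cdot 0 + 188} = \frac{1}{0 + 188} = \frac{1}{188} \approx 0.0053191$)
$u + r{\left(-164,\left(-1\right) 3 \cdot 1 \right)} = \frac{1}{188} - 79 = - \frac{14851}{188}$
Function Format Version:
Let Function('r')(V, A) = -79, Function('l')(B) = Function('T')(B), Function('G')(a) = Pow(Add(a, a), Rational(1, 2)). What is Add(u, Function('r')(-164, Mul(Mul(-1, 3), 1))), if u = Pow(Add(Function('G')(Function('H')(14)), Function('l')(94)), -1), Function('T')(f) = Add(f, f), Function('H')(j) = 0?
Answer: Rational(-14851, 188) ≈ -78.995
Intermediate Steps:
Function('T')(f) = Mul(2, f)
Function('G')(a) = Mul(Pow(2, Rational(1, 2)), Pow(a, Rational(1, 2))) (Function('G')(a) = Pow(Mul(2, a), Rational(1, 2)) = Mul(Pow(2, Rational(1, 2)), Pow(a, Rational(1, 2))))
Function('l')(B) = Mul(2, B)
u = Rational(1, 188) (u = Pow(Add(Mul(Pow(2, Rational(1, 2)), Pow(0, Rational(1, 2))), Mul(2, 94)), -1) = Pow(Add(Mul(Pow(2, Rational(1, 2)), 0), 188), -1) = Pow(Add(0, 188), -1) = Pow(188, -1) = Rational(1, 188) ≈ 0.0053191)
Add(u, Function('r')(-164, Mul(Mul(-1, 3), 1))) = Add(Rational(1, 188), -79) = Rational(-14851, 188)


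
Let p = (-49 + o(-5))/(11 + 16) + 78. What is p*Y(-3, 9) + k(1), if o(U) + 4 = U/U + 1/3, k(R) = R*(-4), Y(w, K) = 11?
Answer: 67469/81 ≈ 832.95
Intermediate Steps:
k(R) = -4*R
o(U) = -8/3 (o(U) = -4 + (U/U + 1/3) = -4 + (1 + 1*(1/3)) = -4 + (1 + 1/3) = -4 + 4/3 = -8/3)
p = 6163/81 (p = (-49 - 8/3)/(11 + 16) + 78 = -155/3/27 + 78 = -155/3*1/27 + 78 = -155/81 + 78 = 6163/81 ≈ 76.086)
p*Y(-3, 9) + k(1) = (6163/81)*11 - 4*1 = 67793/81 - 4 = 67469/81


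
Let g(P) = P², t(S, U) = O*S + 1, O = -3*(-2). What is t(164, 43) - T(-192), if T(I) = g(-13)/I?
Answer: 189289/192 ≈ 985.88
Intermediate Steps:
O = 6
t(S, U) = 1 + 6*S (t(S, U) = 6*S + 1 = 1 + 6*S)
T(I) = 169/I (T(I) = (-13)²/I = 169/I)
t(164, 43) - T(-192) = (1 + 6*164) - 169/(-192) = (1 + 984) - 169*(-1)/192 = 985 - 1*(-169/192) = 985 + 169/192 = 189289/192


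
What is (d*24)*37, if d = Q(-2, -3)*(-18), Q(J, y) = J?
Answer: 31968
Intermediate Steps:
d = 36 (d = -2*(-18) = 36)
(d*24)*37 = (36*24)*37 = 864*37 = 31968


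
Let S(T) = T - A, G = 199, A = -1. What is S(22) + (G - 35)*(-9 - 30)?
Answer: -6373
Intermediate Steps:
S(T) = 1 + T (S(T) = T - 1*(-1) = T + 1 = 1 + T)
S(22) + (G - 35)*(-9 - 30) = (1 + 22) + (199 - 35)*(-9 - 30) = 23 + 164*(-39) = 23 - 6396 = -6373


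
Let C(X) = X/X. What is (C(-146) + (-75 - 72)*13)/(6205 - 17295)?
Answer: 191/1109 ≈ 0.17223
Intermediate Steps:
C(X) = 1
(C(-146) + (-75 - 72)*13)/(6205 - 17295) = (1 + (-75 - 72)*13)/(6205 - 17295) = (1 - 147*13)/(-11090) = (1 - 1911)*(-1/11090) = -1910*(-1/11090) = 191/1109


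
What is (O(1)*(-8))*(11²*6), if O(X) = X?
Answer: -5808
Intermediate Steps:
(O(1)*(-8))*(11²*6) = (1*(-8))*(11²*6) = -968*6 = -8*726 = -5808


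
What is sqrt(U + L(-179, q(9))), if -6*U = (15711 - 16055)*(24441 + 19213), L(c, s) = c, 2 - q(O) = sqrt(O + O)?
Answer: sqrt(22523853)/3 ≈ 1582.0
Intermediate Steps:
q(O) = 2 - sqrt(2)*sqrt(O) (q(O) = 2 - sqrt(O + O) = 2 - sqrt(2*O) = 2 - sqrt(2)*sqrt(O))
U = 7508488/3 (U = -(15711 - 16055)*(24441 + 19213)/6 = -(-172)*43654/3 = -1/6*(-15016976) = 7508488/3 ≈ 2.5028e+6)
sqrt(U + L(-179, q(9))) = sqrt(7508488/3 - 179) = sqrt(7507951/3) = sqrt(22523853)/3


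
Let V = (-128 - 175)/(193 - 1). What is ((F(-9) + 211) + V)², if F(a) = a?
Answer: 164531929/4096 ≈ 40169.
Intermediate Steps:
V = -101/64 (V = -303/192 = -303*1/192 = -101/64 ≈ -1.5781)
((F(-9) + 211) + V)² = ((-9 + 211) - 101/64)² = (202 - 101/64)² = (12827/64)² = 164531929/4096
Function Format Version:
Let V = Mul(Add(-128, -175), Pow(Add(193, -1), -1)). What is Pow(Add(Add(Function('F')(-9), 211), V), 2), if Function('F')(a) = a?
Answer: Rational(164531929, 4096) ≈ 40169.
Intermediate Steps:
V = Rational(-101, 64) (V = Mul(-303, Pow(192, -1)) = Mul(-303, Rational(1, 192)) = Rational(-101, 64) ≈ -1.5781)
Pow(Add(Add(Function('F')(-9), 211), V), 2) = Pow(Add(Add(-9, 211), Rational(-101, 64)), 2) = Pow(Add(202, Rational(-101, 64)), 2) = Pow(Rational(12827, 64), 2) = Rational(164531929, 4096)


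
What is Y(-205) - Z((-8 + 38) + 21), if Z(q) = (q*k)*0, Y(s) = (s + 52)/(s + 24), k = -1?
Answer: 153/181 ≈ 0.84530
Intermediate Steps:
Y(s) = (52 + s)/(24 + s)
Z(q) = 0 (Z(q) = (q*(-1))*0 = -q*0 = 0)
Y(-205) - Z((-8 + 38) + 21) = (52 - 205)/(24 - 205) - 1*0 = -153/(-181) + 0 = -1/181*(-153) + 0 = 153/181 + 0 = 153/181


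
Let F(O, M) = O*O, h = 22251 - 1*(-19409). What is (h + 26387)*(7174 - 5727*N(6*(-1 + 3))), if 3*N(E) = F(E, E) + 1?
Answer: -18347580657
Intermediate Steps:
h = 41660 (h = 22251 + 19409 = 41660)
F(O, M) = O²
N(E) = ⅓ + E²/3 (N(E) = (E² + 1)/3 = (1 + E²)/3 = ⅓ + E²/3)
(h + 26387)*(7174 - 5727*N(6*(-1 + 3))) = (41660 + 26387)*(7174 - 5727*(⅓ + (6*(-1 + 3))²/3)) = 68047*(7174 - 5727*(⅓ + (6*2)²/3)) = 68047*(7174 - 5727*(⅓ + (⅓)*12²)) = 68047*(7174 - 5727*(⅓ + (⅓)*144)) = 68047*(7174 - 5727*(⅓ + 48)) = 68047*(7174 - 5727*145/3) = 68047*(7174 - 276805) = 68047*(-269631) = -18347580657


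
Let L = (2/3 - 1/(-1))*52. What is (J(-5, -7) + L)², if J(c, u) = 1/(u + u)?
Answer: 13227769/1764 ≈ 7498.7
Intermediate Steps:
J(c, u) = 1/(2*u)
L = 260/3 (L = (2*(⅓) - 1*(-1))*52 = (⅔ + 1)*52 = (5/3)*52 = 260/3 ≈ 86.667)
(J(-5, -7) + L)² = ((½)/(-7) + 260/3)² = ((½)*(-⅐) + 260/3)² = (-1/14 + 260/3)² = (3637/42)² = 13227769/1764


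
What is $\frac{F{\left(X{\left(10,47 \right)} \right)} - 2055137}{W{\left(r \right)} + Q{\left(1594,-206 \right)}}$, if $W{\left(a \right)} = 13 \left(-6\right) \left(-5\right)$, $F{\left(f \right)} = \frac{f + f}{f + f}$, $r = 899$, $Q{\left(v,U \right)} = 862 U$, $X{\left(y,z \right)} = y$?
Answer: $\frac{1027568}{88591} \approx 11.599$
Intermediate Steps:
$F{\left(f \right)} = 1$ ($F{\left(f \right)} = \frac{2 f}{2 f} = 2 f \frac{1}{2 f} = 1$)
$W{\left(a \right)} = 390$ ($W{\left(a \right)} = \left(-78\right) \left(-5\right) = 390$)
$\frac{F{\left(X{\left(10,47 \right)} \right)} - 2055137}{W{\left(r \right)} + Q{\left(1594,-206 \right)}} = \frac{1 - 2055137}{390 + 862 \left(-206\right)} = - \frac{2055136}{390 - 177572} = - \frac{2055136}{-177182} = \left(-2055136\right) \left(- \frac{1}{177182}\right) = \frac{1027568}{88591}$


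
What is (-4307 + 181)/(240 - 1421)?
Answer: 4126/1181 ≈ 3.4936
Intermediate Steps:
(-4307 + 181)/(240 - 1421) = -4126/(-1181) = -4126*(-1/1181) = 4126/1181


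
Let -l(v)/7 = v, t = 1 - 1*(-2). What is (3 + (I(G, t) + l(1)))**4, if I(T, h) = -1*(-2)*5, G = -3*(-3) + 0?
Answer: 1296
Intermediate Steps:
t = 3 (t = 1 + 2 = 3)
l(v) = -7*v
G = 9 (G = 9 + 0 = 9)
I(T, h) = 10 (I(T, h) = 2*5 = 10)
(3 + (I(G, t) + l(1)))**4 = (3 + (10 - 7*1))**4 = (3 + (10 - 7))**4 = (3 + 3)**4 = 6**4 = 1296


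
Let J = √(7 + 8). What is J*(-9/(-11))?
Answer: 9*√15/11 ≈ 3.1688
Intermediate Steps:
J = √15 ≈ 3.8730
J*(-9/(-11)) = √15*(-9/(-11)) = √15*(-9*(-1/11)) = √15*(9/11) = 9*√15/11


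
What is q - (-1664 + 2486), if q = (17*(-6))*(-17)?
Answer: 912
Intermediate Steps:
q = 1734 (q = -102*(-17) = 1734)
q - (-1664 + 2486) = 1734 - (-1664 + 2486) = 1734 - 1*822 = 1734 - 822 = 912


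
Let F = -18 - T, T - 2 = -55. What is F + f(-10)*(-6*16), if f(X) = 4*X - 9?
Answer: 4739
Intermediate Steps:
T = -53 (T = 2 - 55 = -53)
f(X) = -9 + 4*X
F = 35 (F = -18 - 1*(-53) = -18 + 53 = 35)
F + f(-10)*(-6*16) = 35 + (-9 + 4*(-10))*(-6*16) = 35 + (-9 - 40)*(-96) = 35 - 49*(-96) = 35 + 4704 = 4739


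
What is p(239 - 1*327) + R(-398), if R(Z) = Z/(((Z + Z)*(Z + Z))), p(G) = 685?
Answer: 1090519/1592 ≈ 685.00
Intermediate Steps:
R(Z) = 1/(4*Z) (R(Z) = Z/(((2*Z)*(2*Z))) = Z/((4*Z²)) = Z*(1/(4*Z²)) = 1/(4*Z))
p(239 - 1*327) + R(-398) = 685 + (¼)/(-398) = 685 + (¼)*(-1/398) = 685 - 1/1592 = 1090519/1592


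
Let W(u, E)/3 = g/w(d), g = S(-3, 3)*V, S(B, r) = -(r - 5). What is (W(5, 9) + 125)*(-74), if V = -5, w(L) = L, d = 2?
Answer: -8140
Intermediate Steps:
S(B, r) = 5 - r (S(B, r) = -(-5 + r) = 5 - r)
g = -10 (g = (5 - 1*3)*(-5) = (5 - 3)*(-5) = 2*(-5) = -10)
W(u, E) = -15 (W(u, E) = 3*(-10/2) = 3*(-10*1/2) = 3*(-5) = -15)
(W(5, 9) + 125)*(-74) = (-15 + 125)*(-74) = 110*(-74) = -8140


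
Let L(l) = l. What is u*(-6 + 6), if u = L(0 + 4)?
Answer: 0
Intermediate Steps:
u = 4 (u = 0 + 4 = 4)
u*(-6 + 6) = 4*(-6 + 6) = 4*0 = 0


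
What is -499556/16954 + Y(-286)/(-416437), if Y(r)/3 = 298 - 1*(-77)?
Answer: -14860905373/504305207 ≈ -29.468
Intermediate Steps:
Y(r) = 1125 (Y(r) = 3*(298 - 1*(-77)) = 3*(298 + 77) = 3*375 = 1125)
-499556/16954 + Y(-286)/(-416437) = -499556/16954 + 1125/(-416437) = -499556*1/16954 + 1125*(-1/416437) = -249778/8477 - 1125/416437 = -14860905373/504305207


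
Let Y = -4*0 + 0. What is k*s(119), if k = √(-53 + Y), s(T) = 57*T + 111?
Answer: 6894*I*√53 ≈ 50189.0*I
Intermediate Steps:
s(T) = 111 + 57*T
Y = 0 (Y = 0 + 0 = 0)
k = I*√53 (k = √(-53 + 0) = √(-53) = I*√53 ≈ 7.2801*I)
k*s(119) = (I*√53)*(111 + 57*119) = (I*√53)*(111 + 6783) = (I*√53)*6894 = 6894*I*√53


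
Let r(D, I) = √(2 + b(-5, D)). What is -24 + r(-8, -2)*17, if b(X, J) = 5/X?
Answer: -7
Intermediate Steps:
r(D, I) = 1 (r(D, I) = √(2 + 5/(-5)) = √(2 + 5*(-⅕)) = √(2 - 1) = √1 = 1)
-24 + r(-8, -2)*17 = -24 + 1*17 = -24 + 17 = -7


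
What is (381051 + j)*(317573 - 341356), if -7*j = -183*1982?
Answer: -72063988329/7 ≈ -1.0295e+10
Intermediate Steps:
j = 362706/7 (j = -(-183)*1982/7 = -⅐*(-362706) = 362706/7 ≈ 51815.)
(381051 + j)*(317573 - 341356) = (381051 + 362706/7)*(317573 - 341356) = (3030063/7)*(-23783) = -72063988329/7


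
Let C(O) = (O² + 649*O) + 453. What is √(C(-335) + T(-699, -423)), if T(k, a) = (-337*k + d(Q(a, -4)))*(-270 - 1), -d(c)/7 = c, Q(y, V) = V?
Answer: I*√63949898 ≈ 7996.9*I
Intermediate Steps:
d(c) = -7*c
T(k, a) = -7588 + 91327*k (T(k, a) = (-337*k - 7*(-4))*(-270 - 1) = (-337*k + 28)*(-271) = (28 - 337*k)*(-271) = -7588 + 91327*k)
C(O) = 453 + O² + 649*O
√(C(-335) + T(-699, -423)) = √((453 + (-335)² + 649*(-335)) + (-7588 + 91327*(-699))) = √((453 + 112225 - 217415) + (-7588 - 63837573)) = √(-104737 - 63845161) = √(-63949898) = I*√63949898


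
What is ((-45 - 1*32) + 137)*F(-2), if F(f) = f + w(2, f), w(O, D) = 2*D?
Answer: -360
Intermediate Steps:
F(f) = 3*f (F(f) = f + 2*f = 3*f)
((-45 - 1*32) + 137)*F(-2) = ((-45 - 1*32) + 137)*(3*(-2)) = ((-45 - 32) + 137)*(-6) = (-77 + 137)*(-6) = 60*(-6) = -360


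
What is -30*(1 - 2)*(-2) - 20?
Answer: -80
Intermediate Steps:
-30*(1 - 2)*(-2) - 20 = -(-30)*(-2) - 20 = -30*2 - 20 = -60 - 20 = -80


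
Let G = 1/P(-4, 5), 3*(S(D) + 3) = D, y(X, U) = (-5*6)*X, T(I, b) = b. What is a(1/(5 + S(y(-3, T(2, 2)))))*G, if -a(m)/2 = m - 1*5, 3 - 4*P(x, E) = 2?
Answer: 159/4 ≈ 39.750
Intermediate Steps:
P(x, E) = ¼ (P(x, E) = ¾ - ¼*2 = ¾ - ½ = ¼)
y(X, U) = -30*X
S(D) = -3 + D/3
G = 4 (G = 1/(¼) = 4)
a(m) = 10 - 2*m (a(m) = -2*(m - 1*5) = -2*(m - 5) = -2*(-5 + m) = 10 - 2*m)
a(1/(5 + S(y(-3, T(2, 2)))))*G = (10 - 2/(5 + (-3 + (-30*(-3))/3)))*4 = (10 - 2/(5 + (-3 + (⅓)*90)))*4 = (10 - 2/(5 + (-3 + 30)))*4 = (10 - 2/(5 + 27))*4 = (10 - 2/32)*4 = (10 - 2*1/32)*4 = (10 - 1/16)*4 = (159/16)*4 = 159/4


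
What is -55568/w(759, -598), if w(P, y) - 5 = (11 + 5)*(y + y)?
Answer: 55568/19131 ≈ 2.9046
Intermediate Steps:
w(P, y) = 5 + 32*y (w(P, y) = 5 + (11 + 5)*(y + y) = 5 + 16*(2*y) = 5 + 32*y)
-55568/w(759, -598) = -55568/(5 + 32*(-598)) = -55568/(5 - 19136) = -55568/(-19131) = -55568*(-1/19131) = 55568/19131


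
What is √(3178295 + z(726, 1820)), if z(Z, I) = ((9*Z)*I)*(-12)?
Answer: I*√139524265 ≈ 11812.0*I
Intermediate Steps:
z(Z, I) = -108*I*Z (z(Z, I) = (9*I*Z)*(-12) = -108*I*Z)
√(3178295 + z(726, 1820)) = √(3178295 - 108*1820*726) = √(3178295 - 142702560) = √(-139524265) = I*√139524265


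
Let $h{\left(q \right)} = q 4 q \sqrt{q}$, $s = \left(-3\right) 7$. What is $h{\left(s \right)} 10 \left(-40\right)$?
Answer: $- 705600 i \sqrt{21} \approx - 3.2335 \cdot 10^{6} i$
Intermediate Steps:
$s = -21$
$h{\left(q \right)} = 4 q^{\frac{5}{2}}$ ($h{\left(q \right)} = 4 q q \sqrt{q} = 4 q^{2} \sqrt{q} = 4 q^{\frac{5}{2}}$)
$h{\left(s \right)} 10 \left(-40\right) = 4 \left(-21\right)^{\frac{5}{2}} \cdot 10 \left(-40\right) = 4 \cdot 441 i \sqrt{21} \cdot 10 \left(-40\right) = 1764 i \sqrt{21} \cdot 10 \left(-40\right) = 17640 i \sqrt{21} \left(-40\right) = - 705600 i \sqrt{21}$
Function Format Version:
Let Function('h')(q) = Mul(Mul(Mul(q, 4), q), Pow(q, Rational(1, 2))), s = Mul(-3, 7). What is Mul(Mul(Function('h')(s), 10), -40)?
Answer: Mul(-705600, I, Pow(21, Rational(1, 2))) ≈ Mul(-3.2335e+6, I)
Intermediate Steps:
s = -21
Function('h')(q) = Mul(4, Pow(q, Rational(5, 2))) (Function('h')(q) = Mul(Mul(Mul(4, q), q), Pow(q, Rational(1, 2))) = Mul(Mul(4, Pow(q, 2)), Pow(q, Rational(1, 2))) = Mul(4, Pow(q, Rational(5, 2))))
Mul(Mul(Function('h')(s), 10), -40) = Mul(Mul(Mul(4, Pow(-21, Rational(5, 2))), 10), -40) = Mul(Mul(Mul(4, Mul(441, I, Pow(21, Rational(1, 2)))), 10), -40) = Mul(Mul(Mul(1764, I, Pow(21, Rational(1, 2))), 10), -40) = Mul(Mul(17640, I, Pow(21, Rational(1, 2))), -40) = Mul(-705600, I, Pow(21, Rational(1, 2)))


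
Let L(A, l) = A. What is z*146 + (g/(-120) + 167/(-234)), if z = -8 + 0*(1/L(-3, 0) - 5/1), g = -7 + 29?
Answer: -2735219/2340 ≈ -1168.9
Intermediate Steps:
g = 22
z = -8 (z = -8 + 0*(1/(-3) - 5/1) = -8 + 0*(1*(-⅓) - 5*1) = -8 + 0*(-⅓ - 5) = -8 + 0*(-16/3) = -8 + 0 = -8)
z*146 + (g/(-120) + 167/(-234)) = -8*146 + (22/(-120) + 167/(-234)) = -1168 + (22*(-1/120) + 167*(-1/234)) = -1168 + (-11/60 - 167/234) = -1168 - 2099/2340 = -2735219/2340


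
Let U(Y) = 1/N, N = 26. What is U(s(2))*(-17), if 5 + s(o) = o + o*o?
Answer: -17/26 ≈ -0.65385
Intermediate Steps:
s(o) = -5 + o + o**2 (s(o) = -5 + (o + o*o) = -5 + (o + o**2) = -5 + o + o**2)
U(Y) = 1/26
U(s(2))*(-17) = (1/26)*(-17) = -17/26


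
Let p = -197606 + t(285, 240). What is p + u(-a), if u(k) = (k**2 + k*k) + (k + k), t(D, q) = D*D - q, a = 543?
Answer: 471991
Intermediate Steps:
t(D, q) = D**2 - q
u(k) = 2*k + 2*k**2 (u(k) = (k**2 + k**2) + 2*k = 2*k**2 + 2*k = 2*k + 2*k**2)
p = -116621 (p = -197606 + (285**2 - 1*240) = -197606 + (81225 - 240) = -197606 + 80985 = -116621)
p + u(-a) = -116621 + 2*(-1*543)*(1 - 1*543) = -116621 + 2*(-543)*(1 - 543) = -116621 + 2*(-543)*(-542) = -116621 + 588612 = 471991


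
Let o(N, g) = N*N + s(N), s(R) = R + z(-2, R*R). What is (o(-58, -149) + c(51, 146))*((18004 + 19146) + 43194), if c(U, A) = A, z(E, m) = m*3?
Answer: 1088179136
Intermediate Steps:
z(E, m) = 3*m
s(R) = R + 3*R² (s(R) = R + 3*(R*R) = R + 3*R²)
o(N, g) = N² + N*(1 + 3*N) (o(N, g) = N*N + N*(1 + 3*N) = N² + N*(1 + 3*N))
(o(-58, -149) + c(51, 146))*((18004 + 19146) + 43194) = (-58*(1 + 4*(-58)) + 146)*((18004 + 19146) + 43194) = (-58*(1 - 232) + 146)*(37150 + 43194) = (-58*(-231) + 146)*80344 = (13398 + 146)*80344 = 13544*80344 = 1088179136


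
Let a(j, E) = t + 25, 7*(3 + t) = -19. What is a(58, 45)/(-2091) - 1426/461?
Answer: -6978199/2249219 ≈ -3.1025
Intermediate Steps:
t = -40/7 (t = -3 + (1/7)*(-19) = -3 - 19/7 = -40/7 ≈ -5.7143)
a(j, E) = 135/7 (a(j, E) = -40/7 + 25 = 135/7)
a(58, 45)/(-2091) - 1426/461 = (135/7)/(-2091) - 1426/461 = (135/7)*(-1/2091) - 1426*1/461 = -45/4879 - 1426/461 = -6978199/2249219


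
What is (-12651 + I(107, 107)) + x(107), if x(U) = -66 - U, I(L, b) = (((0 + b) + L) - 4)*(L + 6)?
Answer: 10906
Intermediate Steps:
I(L, b) = (6 + L)*(-4 + L + b) (I(L, b) = ((b + L) - 4)*(6 + L) = ((L + b) - 4)*(6 + L) = (-4 + L + b)*(6 + L) = (6 + L)*(-4 + L + b))
(-12651 + I(107, 107)) + x(107) = (-12651 + (-24 + 107**2 + 2*107 + 6*107 + 107*107)) + (-66 - 1*107) = (-12651 + (-24 + 11449 + 214 + 642 + 11449)) + (-66 - 107) = (-12651 + 23730) - 173 = 11079 - 173 = 10906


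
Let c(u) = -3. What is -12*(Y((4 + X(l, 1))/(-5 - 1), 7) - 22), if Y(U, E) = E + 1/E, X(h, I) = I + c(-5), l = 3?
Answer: 1248/7 ≈ 178.29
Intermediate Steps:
X(h, I) = -3 + I (X(h, I) = I - 3 = -3 + I)
-12*(Y((4 + X(l, 1))/(-5 - 1), 7) - 22) = -12*((7 + 1/7) - 22) = -12*((7 + ⅐) - 22) = -12*(50/7 - 22) = -12*(-104/7) = 1248/7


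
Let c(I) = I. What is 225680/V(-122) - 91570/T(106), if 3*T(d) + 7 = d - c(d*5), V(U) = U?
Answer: -31876730/26291 ≈ -1212.5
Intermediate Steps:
T(d) = -7/3 - 4*d/3 (T(d) = -7/3 + (d - d*5)/3 = -7/3 + (d - 5*d)/3 = -7/3 + (-4*d)/3 = -7/3 - 4*d/3)
225680/V(-122) - 91570/T(106) = 225680/(-122) - 91570/(-7/3 - 4/3*106) = 225680*(-1/122) - 91570/(-7/3 - 424/3) = -112840/61 - 91570/(-431/3) = -112840/61 - 91570*(-3/431) = -112840/61 + 274710/431 = -31876730/26291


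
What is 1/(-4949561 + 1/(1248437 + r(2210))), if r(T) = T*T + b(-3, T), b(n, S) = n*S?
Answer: -6125907/30320550376826 ≈ -2.0204e-7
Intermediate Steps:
b(n, S) = S*n
r(T) = T² - 3*T (r(T) = T*T + T*(-3) = T² - 3*T)
1/(-4949561 + 1/(1248437 + r(2210))) = 1/(-4949561 + 1/(1248437 + 2210*(-3 + 2210))) = 1/(-4949561 + 1/(1248437 + 2210*2207)) = 1/(-4949561 + 1/(1248437 + 4877470)) = 1/(-4949561 + 1/6125907) = 1/(-30320550376826/6125907) = -6125907/30320550376826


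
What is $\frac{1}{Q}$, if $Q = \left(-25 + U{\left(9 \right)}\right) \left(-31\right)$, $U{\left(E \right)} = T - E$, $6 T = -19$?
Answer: $\frac{6}{6913} \approx 0.00086793$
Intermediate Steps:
$T = - \frac{19}{6}$ ($T = \frac{1}{6} \left(-19\right) = - \frac{19}{6} \approx -3.1667$)
$U{\left(E \right)} = - \frac{19}{6} - E$
$Q = \frac{6913}{6}$ ($Q = \left(-25 - \frac{73}{6}\right) \left(-31\right) = \left(- \frac{223}{6}\right) \left(-31\right) = \frac{6913}{6} \approx 1152.2$)
$\frac{1}{Q} = \frac{1}{\frac{6913}{6}} = \frac{6}{6913}$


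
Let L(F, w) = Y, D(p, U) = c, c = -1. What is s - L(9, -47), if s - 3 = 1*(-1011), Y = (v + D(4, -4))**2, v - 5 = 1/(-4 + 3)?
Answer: -1017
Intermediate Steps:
D(p, U) = -1
v = 4 (v = 5 + 1/(-4 + 3) = 5 + 1/(-1) = 5 - 1 = 4)
Y = 9 (Y = (4 - 1)**2 = 3**2 = 9)
L(F, w) = 9
s = -1008 (s = 3 + 1*(-1011) = 3 - 1011 = -1008)
s - L(9, -47) = -1008 - 1*9 = -1008 - 9 = -1017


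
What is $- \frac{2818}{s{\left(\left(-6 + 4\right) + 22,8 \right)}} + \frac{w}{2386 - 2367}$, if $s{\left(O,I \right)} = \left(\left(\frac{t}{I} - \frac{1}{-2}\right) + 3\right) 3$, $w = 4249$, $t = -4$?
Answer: $- \frac{15301}{171} \approx -89.479$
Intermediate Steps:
$s{\left(O,I \right)} = \frac{21}{2} - \frac{12}{I}$ ($s{\left(O,I \right)} = \left(\left(- \frac{4}{I} - \frac{1}{-2}\right) + 3\right) 3 = \left(\left(- \frac{4}{I} - - \frac{1}{2}\right) + 3\right) 3 = \left(\left(- \frac{4}{I} + \frac{1}{2}\right) + 3\right) 3 = \left(\left(\frac{1}{2} - \frac{4}{I}\right) + 3\right) 3 = \left(\frac{7}{2} - \frac{4}{I}\right) 3 = \frac{21}{2} - \frac{12}{I}$)
$- \frac{2818}{s{\left(\left(-6 + 4\right) + 22,8 \right)}} + \frac{w}{2386 - 2367} = - \frac{2818}{\frac{21}{2} - \frac{12}{8}} + \frac{4249}{2386 - 2367} = - \frac{2818}{\frac{21}{2} - \frac{3}{2}} + \frac{4249}{2386 - 2367} = - \frac{2818}{\frac{21}{2} - \frac{3}{2}} + \frac{4249}{19} = - \frac{2818}{9} + 4249 \cdot \frac{1}{19} = \left(-2818\right) \frac{1}{9} + \frac{4249}{19} = - \frac{2818}{9} + \frac{4249}{19} = - \frac{15301}{171}$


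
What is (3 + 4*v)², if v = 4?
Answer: 361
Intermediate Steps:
(3 + 4*v)² = (3 + 4*4)² = (3 + 16)² = 19² = 361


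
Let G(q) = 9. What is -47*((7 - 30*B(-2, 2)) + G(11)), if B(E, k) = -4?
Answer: -6392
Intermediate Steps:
-47*((7 - 30*B(-2, 2)) + G(11)) = -47*((7 - 30*(-4)) + 9) = -47*((7 - 6*(-20)) + 9) = -47*((7 + 120) + 9) = -47*(127 + 9) = -47*136 = -6392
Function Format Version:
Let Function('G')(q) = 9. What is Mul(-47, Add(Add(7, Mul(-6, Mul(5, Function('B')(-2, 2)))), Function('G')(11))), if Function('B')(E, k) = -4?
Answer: -6392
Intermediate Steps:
Mul(-47, Add(Add(7, Mul(-6, Mul(5, Function('B')(-2, 2)))), Function('G')(11))) = Mul(-47, Add(Add(7, Mul(-6, Mul(5, -4))), 9)) = Mul(-47, Add(Add(7, Mul(-6, -20)), 9)) = Mul(-47, Add(Add(7, 120), 9)) = Mul(-47, Add(127, 9)) = Mul(-47, 136) = -6392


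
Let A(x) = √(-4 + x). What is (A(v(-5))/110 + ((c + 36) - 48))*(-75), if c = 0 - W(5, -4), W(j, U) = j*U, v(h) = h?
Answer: -600 - 45*I/22 ≈ -600.0 - 2.0455*I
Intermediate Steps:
W(j, U) = U*j
c = 20 (c = 0 - (-4)*5 = 0 - 1*(-20) = 0 + 20 = 20)
(A(v(-5))/110 + ((c + 36) - 48))*(-75) = (√(-4 - 5)/110 + ((20 + 36) - 48))*(-75) = (√(-9)*(1/110) + (56 - 48))*(-75) = ((3*I)*(1/110) + 8)*(-75) = (3*I/110 + 8)*(-75) = (8 + 3*I/110)*(-75) = -600 - 45*I/22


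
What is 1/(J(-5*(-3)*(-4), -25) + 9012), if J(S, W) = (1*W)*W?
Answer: 1/9637 ≈ 0.00010377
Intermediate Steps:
J(S, W) = W**2 (J(S, W) = W*W = W**2)
1/(J(-5*(-3)*(-4), -25) + 9012) = 1/((-25)**2 + 9012) = 1/(625 + 9012) = 1/9637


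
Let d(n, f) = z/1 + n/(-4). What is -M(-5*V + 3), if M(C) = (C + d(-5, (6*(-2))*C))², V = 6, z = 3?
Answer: -8281/16 ≈ -517.56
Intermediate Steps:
d(n, f) = 3 - n/4 (d(n, f) = 3/1 + n/(-4) = 3*1 + n*(-¼) = 3 - n/4)
M(C) = (17/4 + C)² (M(C) = (C + (3 - ¼*(-5)))² = (C + (3 + 5/4))² = (C + 17/4)² = (17/4 + C)²)
-M(-5*V + 3) = -(17 + 4*(-5*6 + 3))²/16 = -(17 + 4*(-30 + 3))²/16 = -(17 + 4*(-27))²/16 = -(17 - 108)²/16 = -(-91)²/16 = -8281/16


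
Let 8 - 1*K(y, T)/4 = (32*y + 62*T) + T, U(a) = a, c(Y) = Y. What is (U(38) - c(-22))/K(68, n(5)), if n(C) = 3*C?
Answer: -15/3113 ≈ -0.0048185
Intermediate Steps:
K(y, T) = 32 - 252*T - 128*y (K(y, T) = 32 - 4*((32*y + 62*T) + T) = 32 - 4*(32*y + 63*T) = 32 + (-252*T - 128*y) = 32 - 252*T - 128*y)
(U(38) - c(-22))/K(68, n(5)) = (38 - 1*(-22))/(32 - 756*5 - 128*68) = (38 + 22)/(32 - 252*15 - 8704) = 60/(32 - 3780 - 8704) = 60/(-12452) = 60*(-1/12452) = -15/3113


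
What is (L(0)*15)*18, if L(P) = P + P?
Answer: 0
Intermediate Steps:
L(P) = 2*P
(L(0)*15)*18 = ((2*0)*15)*18 = (0*15)*18 = 0*18 = 0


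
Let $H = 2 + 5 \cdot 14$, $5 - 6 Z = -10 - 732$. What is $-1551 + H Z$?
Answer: $7413$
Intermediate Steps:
$Z = \frac{249}{2}$ ($Z = \frac{5}{6} - \frac{-10 - 732}{6} = \frac{5}{6} - - \frac{371}{3} = \frac{5}{6} + \frac{371}{3} = \frac{249}{2} \approx 124.5$)
$H = 72$ ($H = 2 + 70 = 72$)
$-1551 + H Z = -1551 + 72 \cdot \frac{249}{2} = -1551 + 8964 = 7413$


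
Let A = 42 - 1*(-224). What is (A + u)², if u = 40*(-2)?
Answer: 34596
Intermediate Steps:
A = 266 (A = 42 + 224 = 266)
u = -80
(A + u)² = (266 - 80)² = 186² = 34596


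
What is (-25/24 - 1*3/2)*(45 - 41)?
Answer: -61/6 ≈ -10.167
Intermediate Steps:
(-25/24 - 1*3/2)*(45 - 41) = (-25*1/24 - 3*1/2)*4 = (-25/24 - 3/2)*4 = -61/24*4 = -61/6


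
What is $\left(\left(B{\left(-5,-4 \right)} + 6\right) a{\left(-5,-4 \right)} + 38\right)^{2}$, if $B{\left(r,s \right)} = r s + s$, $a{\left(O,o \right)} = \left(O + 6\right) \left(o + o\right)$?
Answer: $19044$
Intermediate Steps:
$a{\left(O,o \right)} = 2 o \left(6 + O\right)$ ($a{\left(O,o \right)} = \left(6 + O\right) 2 o = 2 o \left(6 + O\right)$)
$B{\left(r,s \right)} = s + r s$
$\left(\left(B{\left(-5,-4 \right)} + 6\right) a{\left(-5,-4 \right)} + 38\right)^{2} = \left(\left(- 4 \left(1 - 5\right) + 6\right) 2 \left(-4\right) \left(6 - 5\right) + 38\right)^{2} = \left(\left(\left(-4\right) \left(-4\right) + 6\right) 2 \left(-4\right) 1 + 38\right)^{2} = \left(\left(16 + 6\right) \left(-8\right) + 38\right)^{2} = \left(22 \left(-8\right) + 38\right)^{2} = \left(-176 + 38\right)^{2} = \left(-138\right)^{2} = 19044$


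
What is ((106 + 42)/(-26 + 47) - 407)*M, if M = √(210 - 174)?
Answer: -16798/7 ≈ -2399.7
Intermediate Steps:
M = 6 (M = √36 = 6)
((106 + 42)/(-26 + 47) - 407)*M = ((106 + 42)/(-26 + 47) - 407)*6 = (148/21 - 407)*6 = -8399/21*6 = -16798/7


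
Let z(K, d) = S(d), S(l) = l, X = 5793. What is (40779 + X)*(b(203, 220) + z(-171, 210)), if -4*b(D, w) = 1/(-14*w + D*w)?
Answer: 135552459319/13860 ≈ 9.7801e+6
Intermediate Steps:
z(K, d) = d
b(D, w) = -1/(4*(-14*w + D*w))
(40779 + X)*(b(203, 220) + z(-171, 210)) = (40779 + 5793)*(-1/4/(220*(-14 + 203)) + 210) = 46572*(-1/4*1/220/189 + 210) = 46572*(-1/4*1/220*1/189 + 210) = 46572*(-1/166320 + 210) = 46572*(34927199/166320) = 135552459319/13860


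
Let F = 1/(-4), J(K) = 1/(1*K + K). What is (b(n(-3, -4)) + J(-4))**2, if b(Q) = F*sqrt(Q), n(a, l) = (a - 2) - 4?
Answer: -35/64 + 3*I/16 ≈ -0.54688 + 0.1875*I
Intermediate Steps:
n(a, l) = -6 + a (n(a, l) = (-2 + a) - 4 = -6 + a)
J(K) = 1/(2*K) (J(K) = 1/(K + K) = 1/(2*K))
F = -1/4 (F = 1*(-1/4) = -1/4 ≈ -0.25000)
b(Q) = -sqrt(Q)/4
(b(n(-3, -4)) + J(-4))**2 = (-sqrt(-6 - 3)/4 + (1/2)/(-4))**2 = (-3*I/4 + (1/2)*(-1/4))**2 = (-3*I/4 - 1/8)**2 = (-1/8 - 3*I/4)**2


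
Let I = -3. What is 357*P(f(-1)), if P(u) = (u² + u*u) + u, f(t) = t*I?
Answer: 7497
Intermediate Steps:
f(t) = -3*t (f(t) = t*(-3) = -3*t)
P(u) = u + 2*u² (P(u) = (u² + u²) + u = 2*u² + u = u + 2*u²)
357*P(f(-1)) = 357*((-3*(-1))*(1 + 2*(-3*(-1)))) = 357*(3*(1 + 2*3)) = 357*(3*(1 + 6)) = 357*(3*7) = 357*21 = 7497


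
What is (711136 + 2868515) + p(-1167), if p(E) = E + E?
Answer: 3577317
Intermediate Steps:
p(E) = 2*E
(711136 + 2868515) + p(-1167) = (711136 + 2868515) + 2*(-1167) = 3579651 - 2334 = 3577317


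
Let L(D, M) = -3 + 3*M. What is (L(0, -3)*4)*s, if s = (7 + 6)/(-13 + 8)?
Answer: 624/5 ≈ 124.80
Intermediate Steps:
s = -13/5 (s = 13/(-5) = 13*(-1/5) = -13/5 ≈ -2.6000)
(L(0, -3)*4)*s = ((-3 + 3*(-3))*4)*(-13/5) = ((-3 - 9)*4)*(-13/5) = -12*4*(-13/5) = -48*(-13/5) = 624/5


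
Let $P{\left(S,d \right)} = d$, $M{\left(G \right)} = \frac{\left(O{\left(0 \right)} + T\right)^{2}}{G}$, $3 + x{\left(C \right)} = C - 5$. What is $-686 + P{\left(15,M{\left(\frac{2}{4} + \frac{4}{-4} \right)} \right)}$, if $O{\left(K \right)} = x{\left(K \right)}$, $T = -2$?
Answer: $-886$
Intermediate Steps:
$x{\left(C \right)} = -8 + C$ ($x{\left(C \right)} = -3 + \left(C - 5\right) = -3 + \left(-5 + C\right) = -8 + C$)
$O{\left(K \right)} = -8 + K$
$M{\left(G \right)} = \frac{100}{G}$ ($M{\left(G \right)} = \frac{\left(\left(-8 + 0\right) - 2\right)^{2}}{G} = \frac{\left(-8 - 2\right)^{2}}{G} = \frac{\left(-10\right)^{2}}{G} = \frac{100}{G}$)
$-686 + P{\left(15,M{\left(\frac{2}{4} + \frac{4}{-4} \right)} \right)} = -686 + \frac{100}{\frac{2}{4} + \frac{4}{-4}} = -686 + \frac{100}{2 \cdot \frac{1}{4} + 4 \left(- \frac{1}{4}\right)} = -686 + \frac{100}{\frac{1}{2} - 1} = -686 + \frac{100}{- \frac{1}{2}} = -686 + 100 \left(-2\right) = -686 - 200 = -886$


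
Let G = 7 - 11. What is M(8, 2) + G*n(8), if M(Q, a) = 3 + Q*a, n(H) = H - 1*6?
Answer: 11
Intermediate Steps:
n(H) = -6 + H (n(H) = H - 6 = -6 + H)
G = -4
M(8, 2) + G*n(8) = (3 + 8*2) - 4*(-6 + 8) = (3 + 16) - 4*2 = 19 - 8 = 11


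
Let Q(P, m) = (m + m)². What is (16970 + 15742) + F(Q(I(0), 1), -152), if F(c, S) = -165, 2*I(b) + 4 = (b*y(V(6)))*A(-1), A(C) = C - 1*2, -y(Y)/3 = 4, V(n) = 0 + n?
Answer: 32547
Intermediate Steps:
V(n) = n
y(Y) = -12 (y(Y) = -3*4 = -12)
A(C) = -2 + C (A(C) = C - 2 = -2 + C)
I(b) = -2 + 18*b (I(b) = -2 + ((b*(-12))*(-2 - 1))/2 = -2 + (-12*b*(-3))/2 = -2 + (36*b)/2 = -2 + 18*b)
Q(P, m) = 4*m² (Q(P, m) = (2*m)² = 4*m²)
(16970 + 15742) + F(Q(I(0), 1), -152) = (16970 + 15742) - 165 = 32712 - 165 = 32547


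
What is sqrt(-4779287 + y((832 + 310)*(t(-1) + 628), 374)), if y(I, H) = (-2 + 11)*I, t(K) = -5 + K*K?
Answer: sqrt(1634185) ≈ 1278.4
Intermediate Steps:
t(K) = -5 + K**2
y(I, H) = 9*I
sqrt(-4779287 + y((832 + 310)*(t(-1) + 628), 374)) = sqrt(-4779287 + 9*((832 + 310)*((-5 + (-1)**2) + 628))) = sqrt(-4779287 + 9*(1142*((-5 + 1) + 628))) = sqrt(-4779287 + 9*(1142*(-4 + 628))) = sqrt(-4779287 + 9*(1142*624)) = sqrt(-4779287 + 9*712608) = sqrt(-4779287 + 6413472) = sqrt(1634185)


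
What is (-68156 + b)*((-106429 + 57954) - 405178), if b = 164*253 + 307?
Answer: 11956932121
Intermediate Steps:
b = 41799 (b = 41492 + 307 = 41799)
(-68156 + b)*((-106429 + 57954) - 405178) = (-68156 + 41799)*((-106429 + 57954) - 405178) = -26357*(-48475 - 405178) = -26357*(-453653) = 11956932121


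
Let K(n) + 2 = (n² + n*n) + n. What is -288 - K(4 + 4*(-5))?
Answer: -782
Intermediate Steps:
K(n) = -2 + n + 2*n² (K(n) = -2 + ((n² + n*n) + n) = -2 + ((n² + n²) + n) = -2 + (2*n² + n) = -2 + (n + 2*n²) = -2 + n + 2*n²)
-288 - K(4 + 4*(-5)) = -288 - (-2 + (4 + 4*(-5)) + 2*(4 + 4*(-5))²) = -288 - (-2 + (4 - 20) + 2*(4 - 20)²) = -288 - (-2 - 16 + 2*(-16)²) = -288 - (-2 - 16 + 2*256) = -288 - (-2 - 16 + 512) = -288 - 1*494 = -288 - 494 = -782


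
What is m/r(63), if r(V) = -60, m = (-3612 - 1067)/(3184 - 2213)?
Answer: 4679/58260 ≈ 0.080312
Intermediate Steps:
m = -4679/971 ≈ -4.8187
m/r(63) = -4679/971/(-60) = -4679/971*(-1/60) = 4679/58260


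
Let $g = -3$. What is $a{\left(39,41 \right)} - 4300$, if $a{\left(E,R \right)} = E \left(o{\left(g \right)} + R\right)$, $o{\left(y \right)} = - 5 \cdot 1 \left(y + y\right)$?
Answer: $-1531$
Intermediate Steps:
$o{\left(y \right)} = - 10 y$ ($o{\left(y \right)} = - 5 \cdot 1 \cdot 2 y = - 5 \cdot 2 y = - 10 y$)
$a{\left(E,R \right)} = E \left(30 + R\right)$ ($a{\left(E,R \right)} = E \left(\left(-10\right) \left(-3\right) + R\right) = E \left(30 + R\right)$)
$a{\left(39,41 \right)} - 4300 = 39 \left(30 + 41\right) - 4300 = 39 \cdot 71 - 4300 = 2769 - 4300 = -1531$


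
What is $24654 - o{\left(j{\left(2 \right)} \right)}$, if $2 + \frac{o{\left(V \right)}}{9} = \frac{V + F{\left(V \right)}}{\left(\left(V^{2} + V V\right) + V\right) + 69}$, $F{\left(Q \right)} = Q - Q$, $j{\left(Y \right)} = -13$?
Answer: $\frac{9720885}{394} \approx 24672.0$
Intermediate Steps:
$F{\left(Q \right)} = 0$
$o{\left(V \right)} = -18 + \frac{9 V}{69 + V + 2 V^{2}}$ ($o{\left(V \right)} = -18 + 9 \frac{V + 0}{\left(\left(V^{2} + V V\right) + V\right) + 69} = -18 + 9 \frac{V}{\left(\left(V^{2} + V^{2}\right) + V\right) + 69} = -18 + 9 \frac{V}{\left(2 V^{2} + V\right) + 69} = -18 + 9 \frac{V}{\left(V + 2 V^{2}\right) + 69} = -18 + 9 \frac{V}{69 + V + 2 V^{2}} = -18 + \frac{9 V}{69 + V + 2 V^{2}}$)
$24654 - o{\left(j{\left(2 \right)} \right)} = 24654 - \frac{9 \left(-138 - -13 - 4 \left(-13\right)^{2}\right)}{69 - 13 + 2 \left(-13\right)^{2}} = 24654 - \frac{9 \left(-138 + 13 - 676\right)}{69 - 13 + 2 \cdot 169} = 24654 - \frac{9 \left(-138 + 13 - 676\right)}{69 - 13 + 338} = 24654 - 9 \cdot \frac{1}{394} \left(-801\right) = 24654 - - \frac{7209}{394} = 24654 + \frac{7209}{394} = \frac{9720885}{394}$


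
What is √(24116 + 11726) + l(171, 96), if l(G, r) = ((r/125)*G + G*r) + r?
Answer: 2080416/125 + √35842 ≈ 16833.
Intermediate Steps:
l(G, r) = r + 126*G*r/125 (l(G, r) = ((r*(1/125))*G + G*r) + r = ((r/125)*G + G*r) + r = (G*r/125 + G*r) + r = 126*G*r/125 + r = r + 126*G*r/125)
√(24116 + 11726) + l(171, 96) = √(24116 + 11726) + (1/125)*96*(125 + 126*171) = √35842 + (1/125)*96*(125 + 21546) = √35842 + (1/125)*96*21671 = √35842 + 2080416/125 = 2080416/125 + √35842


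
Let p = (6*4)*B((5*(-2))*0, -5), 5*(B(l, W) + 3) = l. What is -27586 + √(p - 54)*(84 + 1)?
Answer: -27586 + 255*I*√14 ≈ -27586.0 + 954.12*I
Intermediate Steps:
B(l, W) = -3 + l/5
p = -72 (p = (6*4)*(-3 + ((5*(-2))*0)/5) = 24*(-3 + (-10*0)/5) = 24*(-3 + (⅕)*0) = 24*(-3 + 0) = 24*(-3) = -72)
-27586 + √(p - 54)*(84 + 1) = -27586 + √(-72 - 54)*(84 + 1) = -27586 + √(-126)*85 = -27586 + (3*I*√14)*85 = -27586 + 255*I*√14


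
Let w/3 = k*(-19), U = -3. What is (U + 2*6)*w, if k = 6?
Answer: -3078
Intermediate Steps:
w = -342 (w = 3*(6*(-19)) = 3*(-114) = -342)
(U + 2*6)*w = (-3 + 2*6)*(-342) = (-3 + 12)*(-342) = 9*(-342) = -3078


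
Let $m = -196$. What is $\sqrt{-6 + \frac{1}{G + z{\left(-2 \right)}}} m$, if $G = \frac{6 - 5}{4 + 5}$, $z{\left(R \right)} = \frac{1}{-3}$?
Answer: $- 98 i \sqrt{42} \approx - 635.11 i$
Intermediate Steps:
$z{\left(R \right)} = - \frac{1}{3}$
$G = \frac{1}{9}$ ($G = 1 \cdot \frac{1}{9} = \frac{1}{9} \approx 0.11111$)
$\sqrt{-6 + \frac{1}{G + z{\left(-2 \right)}}} m = \sqrt{-6 + \frac{1}{\frac{1}{9} - \frac{1}{3}}} \left(-196\right) = \sqrt{-6 + \frac{1}{- \frac{2}{9}}} \left(-196\right) = \sqrt{-6 - \frac{9}{2}} \left(-196\right) = \sqrt{- \frac{21}{2}} \left(-196\right) = \frac{i \sqrt{42}}{2} \left(-196\right) = - 98 i \sqrt{42}$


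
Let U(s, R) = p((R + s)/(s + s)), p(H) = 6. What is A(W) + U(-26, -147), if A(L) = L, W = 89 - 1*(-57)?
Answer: 152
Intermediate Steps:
W = 146 (W = 89 + 57 = 146)
U(s, R) = 6
A(W) + U(-26, -147) = 146 + 6 = 152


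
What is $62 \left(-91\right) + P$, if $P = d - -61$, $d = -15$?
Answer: $-5596$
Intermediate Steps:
$P = 46$ ($P = -15 - -61 = -15 + 61 = 46$)
$62 \left(-91\right) + P = 62 \left(-91\right) + 46 = -5642 + 46 = -5596$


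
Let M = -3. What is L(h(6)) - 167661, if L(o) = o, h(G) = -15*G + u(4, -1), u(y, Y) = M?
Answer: -167754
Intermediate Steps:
u(y, Y) = -3
h(G) = -3 - 15*G (h(G) = -15*G - 3 = -3 - 15*G)
L(h(6)) - 167661 = (-3 - 15*6) - 167661 = (-3 - 90) - 167661 = -93 - 167661 = -167754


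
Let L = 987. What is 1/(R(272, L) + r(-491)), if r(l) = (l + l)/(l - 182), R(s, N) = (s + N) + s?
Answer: 673/1031345 ≈ 0.00065255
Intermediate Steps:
R(s, N) = N + 2*s (R(s, N) = (N + s) + s = N + 2*s)
r(l) = 2*l/(-182 + l) (r(l) = (2*l)/(-182 + l) = 2*l/(-182 + l))
1/(R(272, L) + r(-491)) = 1/((987 + 2*272) + 2*(-491)/(-182 - 491)) = 1/((987 + 544) + 2*(-491)/(-673)) = 1/(1531 + 2*(-491)*(-1/673)) = 1/(1531 + 982/673) = 1/(1031345/673) = 673/1031345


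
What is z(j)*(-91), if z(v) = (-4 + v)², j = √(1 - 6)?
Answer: -1001 + 728*I*√5 ≈ -1001.0 + 1627.9*I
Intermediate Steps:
j = I*√5 (j = √(-5) = I*√5 ≈ 2.2361*I)
z(j)*(-91) = (-4 + I*√5)²*(-91) = -91*(-4 + I*√5)²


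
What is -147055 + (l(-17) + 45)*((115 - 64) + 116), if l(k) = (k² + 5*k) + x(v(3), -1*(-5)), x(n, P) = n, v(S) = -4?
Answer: -106140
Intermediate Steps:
l(k) = -4 + k² + 5*k (l(k) = (k² + 5*k) - 4 = -4 + k² + 5*k)
-147055 + (l(-17) + 45)*((115 - 64) + 116) = -147055 + ((-4 + (-17)² + 5*(-17)) + 45)*((115 - 64) + 116) = -147055 + ((-4 + 289 - 85) + 45)*(51 + 116) = -147055 + (200 + 45)*167 = -147055 + 245*167 = -147055 + 40915 = -106140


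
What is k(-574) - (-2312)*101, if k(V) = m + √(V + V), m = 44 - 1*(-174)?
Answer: 233730 + 2*I*√287 ≈ 2.3373e+5 + 33.882*I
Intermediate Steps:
m = 218 (m = 44 + 174 = 218)
k(V) = 218 + √2*√V (k(V) = 218 + √(V + V) = 218 + √(2*V) = 218 + √2*√V)
k(-574) - (-2312)*101 = (218 + √2*√(-574)) - (-2312)*101 = (218 + √2*(I*√574)) - 1*(-233512) = (218 + 2*I*√287) + 233512 = 233730 + 2*I*√287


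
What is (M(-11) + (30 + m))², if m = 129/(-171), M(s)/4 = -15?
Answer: 3073009/3249 ≈ 945.83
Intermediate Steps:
M(s) = -60 (M(s) = 4*(-15) = -60)
m = -43/57 (m = 129*(-1/171) = -43/57 ≈ -0.75439)
(M(-11) + (30 + m))² = (-60 + (30 - 43/57))² = (-60 + 1667/57)² = (-1753/57)² = 3073009/3249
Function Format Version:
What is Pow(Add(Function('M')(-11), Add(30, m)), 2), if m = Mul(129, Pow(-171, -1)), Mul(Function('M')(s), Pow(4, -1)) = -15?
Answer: Rational(3073009, 3249) ≈ 945.83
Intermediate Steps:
Function('M')(s) = -60 (Function('M')(s) = Mul(4, -15) = -60)
m = Rational(-43, 57) (m = Mul(129, Rational(-1, 171)) = Rational(-43, 57) ≈ -0.75439)
Pow(Add(Function('M')(-11), Add(30, m)), 2) = Pow(Add(-60, Add(30, Rational(-43, 57))), 2) = Pow(Add(-60, Rational(1667, 57)), 2) = Pow(Rational(-1753, 57), 2) = Rational(3073009, 3249)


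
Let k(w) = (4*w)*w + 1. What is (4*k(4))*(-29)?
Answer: -7540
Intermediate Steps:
k(w) = 1 + 4*w² (k(w) = 4*w² + 1 = 1 + 4*w²)
(4*k(4))*(-29) = (4*(1 + 4*4²))*(-29) = (4*(1 + 4*16))*(-29) = (4*(1 + 64))*(-29) = (4*65)*(-29) = 260*(-29) = -7540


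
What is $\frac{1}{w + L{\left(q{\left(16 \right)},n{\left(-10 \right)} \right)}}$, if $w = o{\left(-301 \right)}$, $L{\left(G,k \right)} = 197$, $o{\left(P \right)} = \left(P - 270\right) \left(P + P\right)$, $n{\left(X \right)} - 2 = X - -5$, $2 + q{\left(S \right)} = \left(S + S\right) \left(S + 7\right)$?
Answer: $\frac{1}{343939} \approx 2.9075 \cdot 10^{-6}$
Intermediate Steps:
$q{\left(S \right)} = -2 + 2 S \left(7 + S\right)$ ($q{\left(S \right)} = -2 + \left(S + S\right) \left(S + 7\right) = -2 + 2 S \left(7 + S\right)$)
$n{\left(X \right)} = 7 + X$ ($n{\left(X \right)} = 2 + \left(X - -5\right) = 2 + \left(X + 5\right) = 2 + \left(5 + X\right) = 7 + X$)
$o{\left(P \right)} = 2 P \left(-270 + P\right)$ ($o{\left(P \right)} = \left(-270 + P\right) 2 P = 2 P \left(-270 + P\right)$)
$w = 343742$ ($w = 2 \left(-301\right) \left(-270 - 301\right) = 2 \left(-301\right) \left(-571\right) = 343742$)
$\frac{1}{w + L{\left(q{\left(16 \right)},n{\left(-10 \right)} \right)}} = \frac{1}{343742 + 197} = \frac{1}{343939}$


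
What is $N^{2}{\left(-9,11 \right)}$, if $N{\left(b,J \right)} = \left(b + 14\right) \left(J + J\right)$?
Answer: $12100$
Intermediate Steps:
$N{\left(b,J \right)} = 2 J \left(14 + b\right)$ ($N{\left(b,J \right)} = \left(14 + b\right) 2 J = 2 J \left(14 + b\right)$)
$N^{2}{\left(-9,11 \right)} = \left(2 \cdot 11 \left(14 - 9\right)\right)^{2} = \left(2 \cdot 11 \cdot 5\right)^{2} = 110^{2} = 12100$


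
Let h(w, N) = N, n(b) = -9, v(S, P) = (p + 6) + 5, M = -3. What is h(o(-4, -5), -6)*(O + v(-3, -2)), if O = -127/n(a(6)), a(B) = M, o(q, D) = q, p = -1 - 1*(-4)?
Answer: -506/3 ≈ -168.67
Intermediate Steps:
p = 3 (p = -1 + 4 = 3)
v(S, P) = 14 (v(S, P) = (3 + 6) + 5 = 9 + 5 = 14)
a(B) = -3
O = 127/9 (O = -127/(-9) = -127*(-⅑) = 127/9 ≈ 14.111)
h(o(-4, -5), -6)*(O + v(-3, -2)) = -6*(127/9 + 14) = -6*253/9 = -506/3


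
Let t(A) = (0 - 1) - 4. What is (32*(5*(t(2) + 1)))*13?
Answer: -8320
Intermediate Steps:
t(A) = -5 (t(A) = -1 - 4 = -5)
(32*(5*(t(2) + 1)))*13 = (32*(5*(-5 + 1)))*13 = (32*(5*(-4)))*13 = (32*(-20))*13 = -640*13 = -8320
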